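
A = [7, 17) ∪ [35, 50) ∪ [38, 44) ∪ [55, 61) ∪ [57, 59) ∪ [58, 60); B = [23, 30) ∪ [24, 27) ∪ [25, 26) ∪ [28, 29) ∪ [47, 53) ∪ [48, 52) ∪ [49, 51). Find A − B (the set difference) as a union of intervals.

First set merges to [7, 17), [35, 50), [55, 61).
Second set merges to [23, 30), [47, 53).
[7, 17): no B overlap → unchanged.
[35, 50) minus B → [35, 47).
[55, 61): no B overlap → unchanged.

[7, 17) ∪ [35, 47) ∪ [55, 61)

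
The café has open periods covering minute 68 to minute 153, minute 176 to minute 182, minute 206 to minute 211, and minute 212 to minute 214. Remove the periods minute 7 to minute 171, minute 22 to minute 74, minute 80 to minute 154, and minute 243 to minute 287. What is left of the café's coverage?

Second set merges to minute 7 to minute 171, minute 243 to minute 287.
minute 68 to minute 153: entirely removed.
minute 176 to minute 182: nothing removed.
minute 206 to minute 211: nothing removed.
minute 212 to minute 214: nothing removed.

minute 176 to minute 182, minute 206 to minute 211, minute 212 to minute 214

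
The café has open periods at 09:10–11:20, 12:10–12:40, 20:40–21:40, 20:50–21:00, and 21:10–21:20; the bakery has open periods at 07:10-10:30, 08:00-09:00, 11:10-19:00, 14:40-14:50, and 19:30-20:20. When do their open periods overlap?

Merge the first list: 09:10–11:20, 12:10–12:40, 20:40–21:40.
Merge the second list: 07:10–10:30, 11:10–19:00, 19:30–20:20.
09:10–11:20 overlaps B on 09:10–10:30, 11:10–11:20.
12:10–12:40 overlaps B on 12:10–12:40.
20:40–21:40 falls entirely outside B.

09:10–10:30, 11:10–11:20, 12:10–12:40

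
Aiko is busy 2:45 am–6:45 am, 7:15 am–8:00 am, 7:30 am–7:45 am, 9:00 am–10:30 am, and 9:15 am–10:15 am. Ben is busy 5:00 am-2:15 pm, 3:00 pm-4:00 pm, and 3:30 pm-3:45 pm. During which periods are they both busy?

A, merged: 2:45 am-6:45 am, 7:15 am-8:00 am, 9:00 am-10:30 am.
B, merged: 5:00 am-2:15 pm, 3:00 pm-4:00 pm.
2:45 am-6:45 am overlaps B on 5:00 am-6:45 am.
7:15 am-8:00 am overlaps B on 7:15 am-8:00 am.
9:00 am-10:30 am overlaps B on 9:00 am-10:30 am.

5:00 am-6:45 am, 7:15 am-8:00 am, 9:00 am-10:30 am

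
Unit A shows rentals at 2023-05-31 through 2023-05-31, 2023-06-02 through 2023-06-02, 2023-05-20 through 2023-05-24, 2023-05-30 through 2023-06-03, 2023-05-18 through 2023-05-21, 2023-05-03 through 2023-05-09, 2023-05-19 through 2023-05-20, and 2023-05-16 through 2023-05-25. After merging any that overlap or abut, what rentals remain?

2023-05-03 through 2023-05-09, 2023-05-16 through 2023-05-25, 2023-05-30 through 2023-06-03

Sort by start: 2023-05-03 through 2023-05-09, 2023-05-16 through 2023-05-25, 2023-05-18 through 2023-05-21, 2023-05-19 through 2023-05-20, 2023-05-20 through 2023-05-24, 2023-05-30 through 2023-06-03, 2023-05-31 through 2023-05-31, 2023-06-02 through 2023-06-02.
2023-05-16 through 2023-05-25 is disjoint → start new block.
2023-05-18 through 2023-05-21 overlaps/touches 2023-05-16 through 2023-05-25 → extend to 2023-05-16 through 2023-05-25.
2023-05-19 through 2023-05-20 overlaps/touches 2023-05-16 through 2023-05-25 → extend to 2023-05-16 through 2023-05-25.
2023-05-20 through 2023-05-24 overlaps/touches 2023-05-16 through 2023-05-25 → extend to 2023-05-16 through 2023-05-25.
2023-05-30 through 2023-06-03 is disjoint → start new block.
2023-05-31 through 2023-05-31 overlaps/touches 2023-05-30 through 2023-06-03 → extend to 2023-05-30 through 2023-06-03.
2023-06-02 through 2023-06-02 overlaps/touches 2023-05-30 through 2023-06-03 → extend to 2023-05-30 through 2023-06-03.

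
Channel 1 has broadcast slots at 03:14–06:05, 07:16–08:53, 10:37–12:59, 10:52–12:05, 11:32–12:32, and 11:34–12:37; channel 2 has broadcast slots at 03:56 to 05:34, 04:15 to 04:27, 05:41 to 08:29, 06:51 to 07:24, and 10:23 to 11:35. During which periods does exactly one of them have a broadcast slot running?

03:14-03:56, 05:34-05:41, 06:05-07:16, 08:29-08:53, 10:23-10:37, 11:35-12:59

First set merges to 03:14-06:05, 07:16-08:53, 10:37-12:59.
Second set merges to 03:56-05:34, 05:41-08:29, 10:23-11:35.
A but not B: 03:14-03:56, 05:34-05:41, 08:29-08:53, 11:35-12:59.
B but not A: 06:05-07:16, 10:23-10:37.
Combining gives A △ B.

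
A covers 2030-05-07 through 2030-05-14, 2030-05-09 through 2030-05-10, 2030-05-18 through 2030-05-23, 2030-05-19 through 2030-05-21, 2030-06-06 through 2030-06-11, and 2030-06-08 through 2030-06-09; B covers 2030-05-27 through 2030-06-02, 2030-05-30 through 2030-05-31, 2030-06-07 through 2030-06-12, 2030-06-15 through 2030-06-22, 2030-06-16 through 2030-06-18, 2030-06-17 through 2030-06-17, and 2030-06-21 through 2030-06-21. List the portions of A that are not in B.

Merge the first list: 2030-05-07 through 2030-05-14, 2030-05-18 through 2030-05-23, 2030-06-06 through 2030-06-11.
Merge the second list: 2030-05-27 through 2030-06-02, 2030-06-07 through 2030-06-12, 2030-06-15 through 2030-06-22.
2030-05-07 through 2030-05-14: nothing removed.
2030-05-18 through 2030-05-23: nothing removed.
2030-06-06 through 2030-06-11 \ B = 2030-06-06 through 2030-06-06.

2030-05-07 through 2030-05-14, 2030-05-18 through 2030-05-23, 2030-06-06 through 2030-06-06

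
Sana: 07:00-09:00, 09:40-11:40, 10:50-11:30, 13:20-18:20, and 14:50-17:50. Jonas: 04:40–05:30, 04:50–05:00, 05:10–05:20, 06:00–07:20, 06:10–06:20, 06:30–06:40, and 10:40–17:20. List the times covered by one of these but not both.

04:40–05:30, 06:00–07:00, 07:20–09:00, 09:40–10:40, 11:40–13:20, 17:20–18:20

Merge the first list: 07:00–09:00, 09:40–11:40, 13:20–18:20.
Merge the second list: 04:40–05:30, 06:00–07:20, 10:40–17:20.
A but not B: 07:20–09:00, 09:40–10:40, 17:20–18:20.
B but not A: 04:40–05:30, 06:00–07:00, 11:40–13:20.
Combining gives A △ B.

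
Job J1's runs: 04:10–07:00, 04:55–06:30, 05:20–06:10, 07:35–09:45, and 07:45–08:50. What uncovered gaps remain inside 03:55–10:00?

03:55-04:10, 07:00-07:35, 09:45-10:00

Covered (merged): 04:10-07:00, 07:35-09:45.
Complement within 03:55-10:00: 03:55-04:10, 07:00-07:35, 09:45-10:00.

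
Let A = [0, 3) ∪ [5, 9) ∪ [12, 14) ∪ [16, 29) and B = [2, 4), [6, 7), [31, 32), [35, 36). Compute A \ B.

[0, 2) ∪ [5, 6) ∪ [7, 9) ∪ [12, 14) ∪ [16, 29)

[0, 3) \ B = [0, 2).
[5, 9) \ B = [5, 6), [7, 9).
[12, 14): nothing removed.
[16, 29): nothing removed.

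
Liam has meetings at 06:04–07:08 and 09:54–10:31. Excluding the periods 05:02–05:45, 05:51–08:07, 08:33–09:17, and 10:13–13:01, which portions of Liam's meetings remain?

09:54-10:13

06:04-07:08 lies entirely inside B → drops out.
09:54-10:31 with B removed leaves 09:54-10:13.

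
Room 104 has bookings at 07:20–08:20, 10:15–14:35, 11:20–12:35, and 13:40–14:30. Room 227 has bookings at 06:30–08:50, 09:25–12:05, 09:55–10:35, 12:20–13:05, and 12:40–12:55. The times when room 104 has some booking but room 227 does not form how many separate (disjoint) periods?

2

Merge the first list: 07:20–08:20, 10:15–14:35.
Merge the second list: 06:30–08:50, 09:25–12:05, 12:20–13:05.
A \ B = 12:05–12:20, 13:05–14:35.
That is 2 disjoint pieces.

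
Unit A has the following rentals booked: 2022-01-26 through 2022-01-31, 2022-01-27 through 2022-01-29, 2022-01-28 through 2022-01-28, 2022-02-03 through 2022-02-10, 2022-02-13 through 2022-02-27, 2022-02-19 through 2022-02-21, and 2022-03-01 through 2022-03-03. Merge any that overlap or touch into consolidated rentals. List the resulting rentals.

2022-01-26 through 2022-01-31, 2022-02-03 through 2022-02-10, 2022-02-13 through 2022-02-27, 2022-03-01 through 2022-03-03

2022-01-27 through 2022-01-29 overlaps/touches 2022-01-26 through 2022-01-31 → extend to 2022-01-26 through 2022-01-31.
2022-01-28 through 2022-01-28 overlaps/touches 2022-01-26 through 2022-01-31 → extend to 2022-01-26 through 2022-01-31.
2022-02-03 through 2022-02-10 is disjoint → start new block.
2022-02-13 through 2022-02-27 is disjoint → start new block.
2022-02-19 through 2022-02-21 overlaps/touches 2022-02-13 through 2022-02-27 → extend to 2022-02-13 through 2022-02-27.
2022-03-01 through 2022-03-03 is disjoint → start new block.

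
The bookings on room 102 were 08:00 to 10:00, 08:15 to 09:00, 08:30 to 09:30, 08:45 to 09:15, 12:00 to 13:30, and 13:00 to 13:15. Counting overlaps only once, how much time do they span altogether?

3 h 30 min

Merged: 08:00-10:00, 12:00-13:30.
Lengths: 2 h + 1 h 30 min = 3 h 30 min.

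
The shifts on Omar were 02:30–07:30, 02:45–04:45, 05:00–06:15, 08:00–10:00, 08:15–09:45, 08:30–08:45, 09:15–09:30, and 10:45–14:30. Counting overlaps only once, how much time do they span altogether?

10 h 45 min

Merged: 02:30–07:30, 08:00–10:00, 10:45–14:30.
Lengths: 5 h + 2 h + 3 h 45 min = 10 h 45 min.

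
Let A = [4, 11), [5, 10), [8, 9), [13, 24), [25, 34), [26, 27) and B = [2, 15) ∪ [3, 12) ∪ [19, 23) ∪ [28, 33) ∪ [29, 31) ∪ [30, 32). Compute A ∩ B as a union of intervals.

Merge the first list: [4, 11), [13, 24), [25, 34).
Merge the second list: [2, 15), [19, 23), [28, 33).
[4, 11) ∩ B → [4, 11).
[13, 24) ∩ B → [13, 15), [19, 23).
[25, 34) ∩ B → [28, 33).

[4, 11) ∪ [13, 15) ∪ [19, 23) ∪ [28, 33)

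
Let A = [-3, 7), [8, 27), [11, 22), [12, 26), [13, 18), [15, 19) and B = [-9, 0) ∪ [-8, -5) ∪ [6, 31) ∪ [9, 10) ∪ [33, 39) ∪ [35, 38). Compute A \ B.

[0, 6)

A, merged: [-3, 7), [8, 27).
B, merged: [-9, 0), [6, 31), [33, 39).
[-3, 7) with B removed leaves [0, 6).
[8, 27) lies entirely inside B → drops out.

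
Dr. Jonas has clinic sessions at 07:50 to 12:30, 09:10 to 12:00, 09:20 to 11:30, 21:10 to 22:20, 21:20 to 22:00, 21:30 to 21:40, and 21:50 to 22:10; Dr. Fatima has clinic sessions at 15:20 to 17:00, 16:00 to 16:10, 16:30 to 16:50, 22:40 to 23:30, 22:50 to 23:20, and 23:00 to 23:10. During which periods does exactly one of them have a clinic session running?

A, merged: 07:50–12:30, 21:10–22:20.
B, merged: 15:20–17:00, 22:40–23:30.
Only in the first: 07:50–12:30, 21:10–22:20.
Only in the second: 15:20–17:00, 22:40–23:30.
Together these are the periods covered by exactly one.

07:50–12:30, 15:20–17:00, 21:10–22:20, 22:40–23:30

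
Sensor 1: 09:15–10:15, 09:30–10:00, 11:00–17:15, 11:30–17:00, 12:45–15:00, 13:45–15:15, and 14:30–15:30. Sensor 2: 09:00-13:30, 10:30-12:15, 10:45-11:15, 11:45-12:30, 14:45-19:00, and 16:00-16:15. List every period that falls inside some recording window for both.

09:15-10:15, 11:00-13:30, 14:45-17:15

Merge the first list: 09:15-10:15, 11:00-17:15.
Merge the second list: 09:00-13:30, 14:45-19:00.
09:15-10:15 ∩ B → 09:15-10:15.
11:00-17:15 ∩ B → 11:00-13:30, 14:45-17:15.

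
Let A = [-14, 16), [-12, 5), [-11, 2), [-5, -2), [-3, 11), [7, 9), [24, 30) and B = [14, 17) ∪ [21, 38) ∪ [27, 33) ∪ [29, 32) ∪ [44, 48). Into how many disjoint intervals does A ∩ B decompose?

2

Merge the first list: [-14, 16), [24, 30).
Merge the second list: [14, 17), [21, 38), [44, 48).
A ∩ B = [14, 16), [24, 30).
That is 2 disjoint pieces.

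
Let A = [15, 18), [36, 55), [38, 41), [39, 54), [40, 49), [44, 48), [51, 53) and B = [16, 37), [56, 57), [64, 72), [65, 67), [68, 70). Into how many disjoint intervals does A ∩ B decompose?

A, merged: [15, 18), [36, 55).
B, merged: [16, 37), [56, 57), [64, 72).
A ∩ B = [16, 18), [36, 37).
That is 2 disjoint pieces.

2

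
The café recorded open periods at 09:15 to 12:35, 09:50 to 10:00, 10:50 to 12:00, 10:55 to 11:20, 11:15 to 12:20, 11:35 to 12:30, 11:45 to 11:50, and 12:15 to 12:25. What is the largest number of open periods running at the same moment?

5

At 11:45, 5 of the intervals are simultaneously active.
No point has more.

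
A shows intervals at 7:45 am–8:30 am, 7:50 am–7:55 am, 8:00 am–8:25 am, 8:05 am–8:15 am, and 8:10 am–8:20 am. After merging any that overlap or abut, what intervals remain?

7:45 am–8:30 am

7:50 am–7:55 am overlaps/touches 7:45 am–8:30 am → extend to 7:45 am–8:30 am.
8:00 am–8:25 am overlaps/touches 7:45 am–8:30 am → extend to 7:45 am–8:30 am.
8:05 am–8:15 am overlaps/touches 7:45 am–8:30 am → extend to 7:45 am–8:30 am.
8:10 am–8:20 am overlaps/touches 7:45 am–8:30 am → extend to 7:45 am–8:30 am.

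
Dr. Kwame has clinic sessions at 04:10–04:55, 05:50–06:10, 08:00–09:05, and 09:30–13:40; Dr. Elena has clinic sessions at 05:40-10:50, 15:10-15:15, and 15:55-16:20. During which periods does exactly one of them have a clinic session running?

04:10–04:55, 05:40–05:50, 06:10–08:00, 09:05–09:30, 10:50–13:40, 15:10–15:15, 15:55–16:20

A \ B = 04:10–04:55, 10:50–13:40.
B \ A = 05:40–05:50, 06:10–08:00, 09:05–09:30, 15:10–15:15, 15:55–16:20.
Union of the two gives the symmetric difference.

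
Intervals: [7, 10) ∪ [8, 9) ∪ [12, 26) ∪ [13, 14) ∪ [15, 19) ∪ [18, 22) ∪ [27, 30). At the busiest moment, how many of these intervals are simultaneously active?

Sweep endpoints in order; track running count of active intervals.
Peak of 3 reached at 18.

3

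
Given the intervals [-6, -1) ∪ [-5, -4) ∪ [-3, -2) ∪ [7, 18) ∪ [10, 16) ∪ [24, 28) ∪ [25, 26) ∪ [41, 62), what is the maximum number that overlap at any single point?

2

Sweep endpoints in order; track running count of active intervals.
Peak of 2 reached at -5.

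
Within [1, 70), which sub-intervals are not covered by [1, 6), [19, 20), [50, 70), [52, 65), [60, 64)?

The merged coverage is [1, 6), [19, 20), [50, 70).
Complement within [1, 70): [6, 19), [20, 50).

[6, 19) ∪ [20, 50)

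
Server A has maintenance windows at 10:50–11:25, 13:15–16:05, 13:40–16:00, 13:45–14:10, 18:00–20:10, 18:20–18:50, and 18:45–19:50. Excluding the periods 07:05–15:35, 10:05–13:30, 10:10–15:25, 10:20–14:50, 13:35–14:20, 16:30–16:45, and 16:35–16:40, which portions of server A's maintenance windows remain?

First set merges to 10:50–11:25, 13:15–16:05, 18:00–20:10.
Second set merges to 07:05–15:35, 16:30–16:45.
10:50–11:25 lies entirely inside B → drops out.
13:15–16:05 with B removed leaves 15:35–16:05.
18:00–20:10 is untouched.

15:35–16:05, 18:00–20:10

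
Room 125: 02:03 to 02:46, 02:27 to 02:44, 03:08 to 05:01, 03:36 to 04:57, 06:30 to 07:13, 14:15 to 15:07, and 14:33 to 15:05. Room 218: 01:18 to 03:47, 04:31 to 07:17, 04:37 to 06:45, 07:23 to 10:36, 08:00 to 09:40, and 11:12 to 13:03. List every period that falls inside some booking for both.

Merge the first list: 02:03–02:46, 03:08–05:01, 06:30–07:13, 14:15–15:07.
Merge the second list: 01:18–03:47, 04:31–07:17, 07:23–10:36, 11:12–13:03.
02:03–02:46 meets the second set on 02:03–02:46.
03:08–05:01 meets the second set on 03:08–03:47, 04:31–05:01.
06:30–07:13 meets the second set on 06:30–07:13.
14:15–15:07: no overlap with the second set.

02:03–02:46, 03:08–03:47, 04:31–05:01, 06:30–07:13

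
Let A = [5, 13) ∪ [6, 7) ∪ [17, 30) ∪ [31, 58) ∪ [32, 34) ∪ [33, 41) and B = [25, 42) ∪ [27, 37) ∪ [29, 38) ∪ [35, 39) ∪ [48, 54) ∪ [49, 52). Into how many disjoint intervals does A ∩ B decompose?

A, merged: [5, 13), [17, 30), [31, 58).
B, merged: [25, 42), [48, 54).
A ∩ B = [25, 30), [31, 42), [48, 54).
That is 3 disjoint pieces.

3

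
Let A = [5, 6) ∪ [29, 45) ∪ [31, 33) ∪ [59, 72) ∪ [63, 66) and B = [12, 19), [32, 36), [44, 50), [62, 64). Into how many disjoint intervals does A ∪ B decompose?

4

A, merged: [5, 6), [29, 45), [59, 72).
A ∪ B = [5, 6), [12, 19), [29, 50), [59, 72).
That is 4 disjoint pieces.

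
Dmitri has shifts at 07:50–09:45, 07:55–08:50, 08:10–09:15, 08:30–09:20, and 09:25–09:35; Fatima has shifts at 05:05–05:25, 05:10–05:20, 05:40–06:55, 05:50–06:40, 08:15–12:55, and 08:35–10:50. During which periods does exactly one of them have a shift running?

Merge the first list: 07:50–09:45.
Merge the second list: 05:05–05:25, 05:40–06:55, 08:15–12:55.
A \ B = 07:50–08:15.
B \ A = 05:05–05:25, 05:40–06:55, 09:45–12:55.
Union of the two gives the symmetric difference.

05:05–05:25, 05:40–06:55, 07:50–08:15, 09:45–12:55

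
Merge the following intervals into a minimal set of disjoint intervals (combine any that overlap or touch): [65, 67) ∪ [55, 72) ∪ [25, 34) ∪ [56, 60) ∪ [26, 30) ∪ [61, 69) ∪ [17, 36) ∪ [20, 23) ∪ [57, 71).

[17, 36) ∪ [55, 72)

Sort by start: [17, 36), [20, 23), [25, 34), [26, 30), [55, 72), [56, 60), [57, 71), [61, 69), [65, 67).
[20, 23) overlaps/touches [17, 36) → extend to [17, 36).
[25, 34) overlaps/touches [17, 36) → extend to [17, 36).
[26, 30) overlaps/touches [17, 36) → extend to [17, 36).
[55, 72) is disjoint → start new block.
[56, 60) overlaps/touches [55, 72) → extend to [55, 72).
[57, 71) overlaps/touches [55, 72) → extend to [55, 72).
[61, 69) overlaps/touches [55, 72) → extend to [55, 72).
[65, 67) overlaps/touches [55, 72) → extend to [55, 72).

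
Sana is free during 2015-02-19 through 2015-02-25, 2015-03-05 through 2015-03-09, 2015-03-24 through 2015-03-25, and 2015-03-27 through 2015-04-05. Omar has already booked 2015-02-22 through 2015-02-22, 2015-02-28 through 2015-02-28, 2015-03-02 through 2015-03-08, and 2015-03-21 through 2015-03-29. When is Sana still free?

2015-02-19 through 2015-02-21, 2015-02-23 through 2015-02-25, 2015-03-09 through 2015-03-09, 2015-03-30 through 2015-04-05

2015-02-19 through 2015-02-25 \ B = 2015-02-19 through 2015-02-21, 2015-02-23 through 2015-02-25.
2015-03-05 through 2015-03-09 \ B = 2015-03-09 through 2015-03-09.
2015-03-24 through 2015-03-25: entirely removed.
2015-03-27 through 2015-04-05 \ B = 2015-03-30 through 2015-04-05.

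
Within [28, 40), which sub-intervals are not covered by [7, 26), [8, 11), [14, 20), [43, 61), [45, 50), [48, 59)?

After merging, the occupied span is [7, 26), [43, 61).
Complement within [28, 40): [28, 40).

[28, 40)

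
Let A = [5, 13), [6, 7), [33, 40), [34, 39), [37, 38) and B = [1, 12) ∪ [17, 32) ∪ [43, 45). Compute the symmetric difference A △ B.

A, merged: [5, 13), [33, 40).
Only in the first: [12, 13), [33, 40).
Only in the second: [1, 5), [17, 32), [43, 45).
Together these are the periods covered by exactly one.

[1, 5) ∪ [12, 13) ∪ [17, 32) ∪ [33, 40) ∪ [43, 45)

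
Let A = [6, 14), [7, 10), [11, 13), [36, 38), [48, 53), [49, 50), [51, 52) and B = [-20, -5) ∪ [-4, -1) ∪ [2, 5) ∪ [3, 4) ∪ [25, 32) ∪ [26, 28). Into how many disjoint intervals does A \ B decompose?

3

A, merged: [6, 14), [36, 38), [48, 53).
B, merged: [-20, -5), [-4, -1), [2, 5), [25, 32).
A \ B = [6, 14), [36, 38), [48, 53).
That is 3 disjoint pieces.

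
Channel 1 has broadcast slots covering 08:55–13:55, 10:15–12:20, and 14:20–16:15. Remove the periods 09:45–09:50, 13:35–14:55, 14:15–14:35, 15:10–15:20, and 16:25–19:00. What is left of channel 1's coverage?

08:55-09:45, 09:50-13:35, 14:55-15:10, 15:20-16:15

First set merges to 08:55-13:55, 14:20-16:15.
Second set merges to 09:45-09:50, 13:35-14:55, 15:10-15:20, 16:25-19:00.
08:55-13:55 with B removed leaves 08:55-09:45, 09:50-13:35.
14:20-16:15 with B removed leaves 14:55-15:10, 15:20-16:15.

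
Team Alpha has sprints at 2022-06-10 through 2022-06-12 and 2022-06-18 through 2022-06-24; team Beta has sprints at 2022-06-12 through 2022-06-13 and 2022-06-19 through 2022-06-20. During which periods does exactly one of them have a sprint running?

2022-06-10 through 2022-06-11, 2022-06-13 through 2022-06-13, 2022-06-18 through 2022-06-18, 2022-06-21 through 2022-06-24

A \ B = 2022-06-10 through 2022-06-11, 2022-06-18 through 2022-06-18, 2022-06-21 through 2022-06-24.
B \ A = 2022-06-13 through 2022-06-13.
Union of the two gives the symmetric difference.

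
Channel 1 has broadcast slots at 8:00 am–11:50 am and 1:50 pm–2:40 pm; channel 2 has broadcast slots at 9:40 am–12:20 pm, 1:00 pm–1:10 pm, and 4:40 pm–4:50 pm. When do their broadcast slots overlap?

8:00 am-11:50 am meets the second set on 9:40 am-11:50 am.
1:50 pm-2:40 pm: no overlap with the second set.

9:40 am-11:50 am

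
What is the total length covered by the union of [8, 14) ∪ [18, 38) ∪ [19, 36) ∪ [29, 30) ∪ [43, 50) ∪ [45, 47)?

Merged: [8, 14), [18, 38), [43, 50).
Lengths: 6 + 20 + 7 = 33.

33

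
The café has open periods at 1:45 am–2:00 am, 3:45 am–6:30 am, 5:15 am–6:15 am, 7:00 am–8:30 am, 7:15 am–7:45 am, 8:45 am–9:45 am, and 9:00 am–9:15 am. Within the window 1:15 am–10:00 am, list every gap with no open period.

Covered (merged): 1:45 am–2:00 am, 3:45 am–6:30 am, 7:00 am–8:30 am, 8:45 am–9:45 am.
Uncovered inside 1:15 am–10:00 am: 1:15 am–1:45 am, 2:00 am–3:45 am, 6:30 am–7:00 am, 8:30 am–8:45 am, 9:45 am–10:00 am.

1:15 am–1:45 am, 2:00 am–3:45 am, 6:30 am–7:00 am, 8:30 am–8:45 am, 9:45 am–10:00 am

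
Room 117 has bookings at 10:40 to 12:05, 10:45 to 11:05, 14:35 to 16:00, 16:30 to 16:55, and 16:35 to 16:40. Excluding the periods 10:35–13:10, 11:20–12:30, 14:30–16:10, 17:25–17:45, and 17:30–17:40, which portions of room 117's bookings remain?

A, merged: 10:40–12:05, 14:35–16:00, 16:30–16:55.
B, merged: 10:35–13:10, 14:30–16:10, 17:25–17:45.
10:40–12:05 lies entirely inside B → drops out.
14:35–16:00 lies entirely inside B → drops out.
16:30–16:55 is untouched.

16:30–16:55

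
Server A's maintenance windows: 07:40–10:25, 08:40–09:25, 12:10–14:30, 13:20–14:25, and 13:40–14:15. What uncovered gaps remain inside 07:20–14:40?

After merging, the occupied span is 07:40–10:25, 12:10–14:30.
Gaps within 07:20–14:40: 07:20–07:40, 10:25–12:10, 14:30–14:40.

07:20–07:40, 10:25–12:10, 14:30–14:40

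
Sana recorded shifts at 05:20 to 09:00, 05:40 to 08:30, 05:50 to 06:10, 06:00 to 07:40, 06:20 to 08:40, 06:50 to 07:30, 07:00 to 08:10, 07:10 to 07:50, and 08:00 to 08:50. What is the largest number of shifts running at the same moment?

7

At 07:10, 7 of the intervals are simultaneously active.
No point has more.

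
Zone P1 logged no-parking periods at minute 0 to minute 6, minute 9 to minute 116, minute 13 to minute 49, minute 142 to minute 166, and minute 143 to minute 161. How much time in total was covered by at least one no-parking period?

137 minutes

Merged: minute 0 to minute 6, minute 9 to minute 116, minute 142 to minute 166.
Lengths: 6 minutes + 107 minutes + 24 minutes = 137 minutes.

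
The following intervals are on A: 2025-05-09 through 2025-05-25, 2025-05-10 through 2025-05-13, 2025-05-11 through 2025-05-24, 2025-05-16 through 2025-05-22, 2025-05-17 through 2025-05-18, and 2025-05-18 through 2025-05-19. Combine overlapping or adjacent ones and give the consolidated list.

2025-05-10 through 2025-05-13 overlaps/touches 2025-05-09 through 2025-05-25 → extend to 2025-05-09 through 2025-05-25.
2025-05-11 through 2025-05-24 overlaps/touches 2025-05-09 through 2025-05-25 → extend to 2025-05-09 through 2025-05-25.
2025-05-16 through 2025-05-22 overlaps/touches 2025-05-09 through 2025-05-25 → extend to 2025-05-09 through 2025-05-25.
2025-05-17 through 2025-05-18 overlaps/touches 2025-05-09 through 2025-05-25 → extend to 2025-05-09 through 2025-05-25.
2025-05-18 through 2025-05-19 overlaps/touches 2025-05-09 through 2025-05-25 → extend to 2025-05-09 through 2025-05-25.

2025-05-09 through 2025-05-25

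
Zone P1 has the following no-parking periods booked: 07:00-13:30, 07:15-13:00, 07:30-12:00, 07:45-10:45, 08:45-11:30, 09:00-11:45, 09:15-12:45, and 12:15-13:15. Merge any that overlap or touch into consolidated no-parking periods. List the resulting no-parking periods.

07:00-13:30

07:15-13:00 overlaps/touches 07:00-13:30 → extend to 07:00-13:30.
07:30-12:00 overlaps/touches 07:00-13:30 → extend to 07:00-13:30.
07:45-10:45 overlaps/touches 07:00-13:30 → extend to 07:00-13:30.
08:45-11:30 overlaps/touches 07:00-13:30 → extend to 07:00-13:30.
09:00-11:45 overlaps/touches 07:00-13:30 → extend to 07:00-13:30.
09:15-12:45 overlaps/touches 07:00-13:30 → extend to 07:00-13:30.
12:15-13:15 overlaps/touches 07:00-13:30 → extend to 07:00-13:30.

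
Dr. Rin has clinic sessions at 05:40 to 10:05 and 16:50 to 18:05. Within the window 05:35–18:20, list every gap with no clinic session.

05:35–05:40, 10:05–16:50, 18:05–18:20

The merged coverage is 05:40–10:05, 16:50–18:05.
Gaps within 05:35–18:20: 05:35–05:40, 10:05–16:50, 18:05–18:20.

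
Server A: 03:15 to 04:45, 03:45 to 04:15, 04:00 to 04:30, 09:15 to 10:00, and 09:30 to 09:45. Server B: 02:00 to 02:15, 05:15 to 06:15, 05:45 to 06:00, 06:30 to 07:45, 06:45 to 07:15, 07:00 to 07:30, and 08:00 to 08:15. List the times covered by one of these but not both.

A, merged: 03:15-04:45, 09:15-10:00.
B, merged: 02:00-02:15, 05:15-06:15, 06:30-07:45, 08:00-08:15.
A but not B: 03:15-04:45, 09:15-10:00.
B but not A: 02:00-02:15, 05:15-06:15, 06:30-07:45, 08:00-08:15.
Combining gives A △ B.

02:00-02:15, 03:15-04:45, 05:15-06:15, 06:30-07:45, 08:00-08:15, 09:15-10:00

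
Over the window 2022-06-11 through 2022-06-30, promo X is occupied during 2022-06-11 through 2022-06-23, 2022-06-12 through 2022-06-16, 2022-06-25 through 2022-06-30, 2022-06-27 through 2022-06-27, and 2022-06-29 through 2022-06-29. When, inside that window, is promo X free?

2022-06-24 through 2022-06-24

After merging, the occupied span is 2022-06-11 through 2022-06-23, 2022-06-25 through 2022-06-30.
Uncovered inside 2022-06-11 through 2022-06-30: 2022-06-24 through 2022-06-24.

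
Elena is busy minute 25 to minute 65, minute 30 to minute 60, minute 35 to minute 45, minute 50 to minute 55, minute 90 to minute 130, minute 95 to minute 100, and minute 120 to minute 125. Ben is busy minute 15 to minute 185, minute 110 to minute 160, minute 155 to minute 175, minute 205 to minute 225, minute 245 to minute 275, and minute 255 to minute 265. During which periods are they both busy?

Merge the first list: minute 25 to minute 65, minute 90 to minute 130.
Merge the second list: minute 15 to minute 185, minute 205 to minute 225, minute 245 to minute 275.
minute 25 to minute 65 meets the second set on minute 25 to minute 65.
minute 90 to minute 130 meets the second set on minute 90 to minute 130.

minute 25 to minute 65, minute 90 to minute 130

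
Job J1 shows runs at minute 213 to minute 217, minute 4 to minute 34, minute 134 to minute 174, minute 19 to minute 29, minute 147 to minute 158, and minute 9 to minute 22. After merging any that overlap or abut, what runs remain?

Sort by start: minute 4 to minute 34, minute 9 to minute 22, minute 19 to minute 29, minute 134 to minute 174, minute 147 to minute 158, minute 213 to minute 217.
minute 9 to minute 22 overlaps/touches minute 4 to minute 34 → extend to minute 4 to minute 34.
minute 19 to minute 29 overlaps/touches minute 4 to minute 34 → extend to minute 4 to minute 34.
minute 134 to minute 174 is disjoint → start new block.
minute 147 to minute 158 overlaps/touches minute 134 to minute 174 → extend to minute 134 to minute 174.
minute 213 to minute 217 is disjoint → start new block.

minute 4 to minute 34, minute 134 to minute 174, minute 213 to minute 217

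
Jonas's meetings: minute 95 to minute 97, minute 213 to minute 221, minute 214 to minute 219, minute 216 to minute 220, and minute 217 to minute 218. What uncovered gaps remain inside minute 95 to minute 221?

Covered (merged): minute 95 to minute 97, minute 213 to minute 221.
Complement within minute 95 to minute 221: minute 97 to minute 213.

minute 97 to minute 213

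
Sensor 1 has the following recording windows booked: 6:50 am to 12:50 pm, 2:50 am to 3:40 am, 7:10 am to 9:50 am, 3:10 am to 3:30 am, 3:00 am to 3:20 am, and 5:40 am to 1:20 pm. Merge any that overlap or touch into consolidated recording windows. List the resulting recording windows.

2:50 am–3:40 am, 5:40 am–1:20 pm

Sort by start: 2:50 am–3:40 am, 3:00 am–3:20 am, 3:10 am–3:30 am, 5:40 am–1:20 pm, 6:50 am–12:50 pm, 7:10 am–9:50 am.
3:00 am–3:20 am overlaps/touches 2:50 am–3:40 am → extend to 2:50 am–3:40 am.
3:10 am–3:30 am overlaps/touches 2:50 am–3:40 am → extend to 2:50 am–3:40 am.
5:40 am–1:20 pm is disjoint → start new block.
6:50 am–12:50 pm overlaps/touches 5:40 am–1:20 pm → extend to 5:40 am–1:20 pm.
7:10 am–9:50 am overlaps/touches 5:40 am–1:20 pm → extend to 5:40 am–1:20 pm.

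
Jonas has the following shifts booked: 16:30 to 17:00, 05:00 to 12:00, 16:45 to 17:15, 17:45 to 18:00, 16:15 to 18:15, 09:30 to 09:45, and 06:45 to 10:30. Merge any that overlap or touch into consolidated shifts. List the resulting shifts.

05:00–12:00, 16:15–18:15

Sort by start: 05:00–12:00, 06:45–10:30, 09:30–09:45, 16:15–18:15, 16:30–17:00, 16:45–17:15, 17:45–18:00.
06:45–10:30 overlaps/touches 05:00–12:00 → extend to 05:00–12:00.
09:30–09:45 overlaps/touches 05:00–12:00 → extend to 05:00–12:00.
16:15–18:15 is disjoint → start new block.
16:30–17:00 overlaps/touches 16:15–18:15 → extend to 16:15–18:15.
16:45–17:15 overlaps/touches 16:15–18:15 → extend to 16:15–18:15.
17:45–18:00 overlaps/touches 16:15–18:15 → extend to 16:15–18:15.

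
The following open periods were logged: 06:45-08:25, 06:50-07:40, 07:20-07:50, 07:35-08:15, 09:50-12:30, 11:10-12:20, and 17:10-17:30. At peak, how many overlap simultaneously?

At 07:35, 4 of the intervals are simultaneously active.
No point has more.

4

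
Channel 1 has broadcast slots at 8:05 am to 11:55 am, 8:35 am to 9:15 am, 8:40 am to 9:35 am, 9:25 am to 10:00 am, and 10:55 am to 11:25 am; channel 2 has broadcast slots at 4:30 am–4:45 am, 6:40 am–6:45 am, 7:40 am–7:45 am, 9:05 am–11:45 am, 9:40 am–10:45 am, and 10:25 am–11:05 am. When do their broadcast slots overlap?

9:05 am-11:45 am

A, merged: 8:05 am-11:55 am.
B, merged: 4:30 am-4:45 am, 6:40 am-6:45 am, 7:40 am-7:45 am, 9:05 am-11:45 am.
8:05 am-11:55 am meets the second set on 9:05 am-11:45 am.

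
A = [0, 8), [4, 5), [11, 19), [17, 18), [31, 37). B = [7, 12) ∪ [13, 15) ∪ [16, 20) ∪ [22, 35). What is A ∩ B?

Merge the first list: [0, 8), [11, 19), [31, 37).
[0, 8) meets the second set on [7, 8).
[11, 19) meets the second set on [11, 12), [13, 15), [16, 19).
[31, 37) meets the second set on [31, 35).

[7, 8) ∪ [11, 12) ∪ [13, 15) ∪ [16, 19) ∪ [31, 35)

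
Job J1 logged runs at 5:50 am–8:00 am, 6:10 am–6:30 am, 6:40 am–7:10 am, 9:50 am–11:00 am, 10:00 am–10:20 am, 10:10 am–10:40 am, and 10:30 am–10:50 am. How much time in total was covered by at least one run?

Merged: 5:50 am-8:00 am, 9:50 am-11:00 am.
Lengths: 2 h 10 min + 1 h 10 min = 3 h 20 min.

3 h 20 min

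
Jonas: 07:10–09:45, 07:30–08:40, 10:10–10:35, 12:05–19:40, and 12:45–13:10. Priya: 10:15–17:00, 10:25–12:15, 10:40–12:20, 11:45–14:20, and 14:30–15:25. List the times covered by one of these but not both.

07:10–09:45, 10:10–10:15, 10:35–12:05, 17:00–19:40

First set merges to 07:10–09:45, 10:10–10:35, 12:05–19:40.
Second set merges to 10:15–17:00.
A \ B = 07:10–09:45, 10:10–10:15, 17:00–19:40.
B \ A = 10:35–12:05.
Union of the two gives the symmetric difference.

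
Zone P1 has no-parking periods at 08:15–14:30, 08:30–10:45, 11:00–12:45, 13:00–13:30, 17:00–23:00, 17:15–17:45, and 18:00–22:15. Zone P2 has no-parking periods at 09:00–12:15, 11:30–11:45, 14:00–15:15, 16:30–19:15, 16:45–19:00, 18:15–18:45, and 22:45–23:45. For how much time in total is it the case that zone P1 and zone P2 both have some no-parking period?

6 h 15 min

A, merged: 08:15–14:30, 17:00–23:00.
B, merged: 09:00–12:15, 14:00–15:15, 16:30–19:15, 22:45–23:45.
A ∩ B = 09:00–12:15, 14:00–14:30, 17:00–19:15, 22:45–23:00.
Total: 3 h 15 min + 30 min + 2 h 15 min + 15 min = 6 h 15 min.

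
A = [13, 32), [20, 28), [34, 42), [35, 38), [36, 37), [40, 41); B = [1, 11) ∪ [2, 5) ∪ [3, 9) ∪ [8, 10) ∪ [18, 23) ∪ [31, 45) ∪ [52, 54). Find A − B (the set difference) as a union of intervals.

Merge the first list: [13, 32), [34, 42).
Merge the second list: [1, 11), [18, 23), [31, 45), [52, 54).
[13, 32) minus B → [13, 18), [23, 31).
[34, 42): fully covered by B → removed.

[13, 18) ∪ [23, 31)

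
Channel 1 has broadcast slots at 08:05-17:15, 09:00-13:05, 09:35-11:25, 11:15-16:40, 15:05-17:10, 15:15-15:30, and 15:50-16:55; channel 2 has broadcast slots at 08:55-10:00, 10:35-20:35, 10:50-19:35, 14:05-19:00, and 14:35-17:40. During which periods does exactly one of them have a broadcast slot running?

08:05–08:55, 10:00–10:35, 17:15–20:35

First set merges to 08:05–17:15.
Second set merges to 08:55–10:00, 10:35–20:35.
Only in the first: 08:05–08:55, 10:00–10:35.
Only in the second: 17:15–20:35.
Together these are the periods covered by exactly one.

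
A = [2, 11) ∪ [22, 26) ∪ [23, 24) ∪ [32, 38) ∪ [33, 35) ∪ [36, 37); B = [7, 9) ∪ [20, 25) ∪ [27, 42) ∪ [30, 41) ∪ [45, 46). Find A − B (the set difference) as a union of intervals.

First set merges to [2, 11), [22, 26), [32, 38).
Second set merges to [7, 9), [20, 25), [27, 42), [45, 46).
[2, 11) with B removed leaves [2, 7), [9, 11).
[22, 26) with B removed leaves [25, 26).
[32, 38) lies entirely inside B → drops out.

[2, 7) ∪ [9, 11) ∪ [25, 26)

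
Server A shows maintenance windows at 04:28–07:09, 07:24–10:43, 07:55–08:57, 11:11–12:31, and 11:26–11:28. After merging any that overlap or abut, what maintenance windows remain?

04:28–07:09, 07:24–10:43, 11:11–12:31

07:24–10:43 is disjoint → start new block.
07:55–08:57 overlaps/touches 07:24–10:43 → extend to 07:24–10:43.
11:11–12:31 is disjoint → start new block.
11:26–11:28 overlaps/touches 11:11–12:31 → extend to 11:11–12:31.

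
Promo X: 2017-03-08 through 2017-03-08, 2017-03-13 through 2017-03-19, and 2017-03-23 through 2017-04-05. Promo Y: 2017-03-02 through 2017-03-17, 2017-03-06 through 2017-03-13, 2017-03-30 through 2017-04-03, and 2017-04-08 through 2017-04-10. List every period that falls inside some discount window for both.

2017-03-08 through 2017-03-08, 2017-03-13 through 2017-03-17, 2017-03-30 through 2017-04-03

Second set merges to 2017-03-02 through 2017-03-17, 2017-03-30 through 2017-04-03, 2017-04-08 through 2017-04-10.
2017-03-08 through 2017-03-08 overlaps B on 2017-03-08 through 2017-03-08.
2017-03-13 through 2017-03-19 overlaps B on 2017-03-13 through 2017-03-17.
2017-03-23 through 2017-04-05 overlaps B on 2017-03-30 through 2017-04-03.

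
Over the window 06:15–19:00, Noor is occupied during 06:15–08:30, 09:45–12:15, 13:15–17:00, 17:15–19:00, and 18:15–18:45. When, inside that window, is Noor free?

After merging, the occupied span is 06:15-08:30, 09:45-12:15, 13:15-17:00, 17:15-19:00.
Gaps within 06:15-19:00: 08:30-09:45, 12:15-13:15, 17:00-17:15.

08:30-09:45, 12:15-13:15, 17:00-17:15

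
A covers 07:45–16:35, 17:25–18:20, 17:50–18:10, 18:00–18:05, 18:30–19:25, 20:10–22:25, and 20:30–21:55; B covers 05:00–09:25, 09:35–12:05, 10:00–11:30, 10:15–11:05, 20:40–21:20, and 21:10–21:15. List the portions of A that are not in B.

09:25–09:35, 12:05–16:35, 17:25–18:20, 18:30–19:25, 20:10–20:40, 21:20–22:25

Merge the first list: 07:45–16:35, 17:25–18:20, 18:30–19:25, 20:10–22:25.
Merge the second list: 05:00–09:25, 09:35–12:05, 20:40–21:20.
07:45–16:35 with B removed leaves 09:25–09:35, 12:05–16:35.
17:25–18:20 is untouched.
18:30–19:25 is untouched.
20:10–22:25 with B removed leaves 20:10–20:40, 21:20–22:25.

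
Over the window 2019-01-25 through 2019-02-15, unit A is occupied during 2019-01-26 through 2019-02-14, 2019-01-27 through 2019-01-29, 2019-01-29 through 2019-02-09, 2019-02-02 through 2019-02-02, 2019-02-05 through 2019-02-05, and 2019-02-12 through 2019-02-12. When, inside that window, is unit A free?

Covered (merged): 2019-01-26 through 2019-02-14.
Gaps within 2019-01-25 through 2019-02-15: 2019-01-25 through 2019-01-25, 2019-02-15 through 2019-02-15.

2019-01-25 through 2019-01-25, 2019-02-15 through 2019-02-15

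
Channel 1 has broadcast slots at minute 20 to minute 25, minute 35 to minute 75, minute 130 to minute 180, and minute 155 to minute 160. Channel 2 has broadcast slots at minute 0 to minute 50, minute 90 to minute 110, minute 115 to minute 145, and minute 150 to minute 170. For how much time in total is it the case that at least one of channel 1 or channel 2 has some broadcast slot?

First set merges to minute 20 to minute 25, minute 35 to minute 75, minute 130 to minute 180.
A ∪ B = minute 0 to minute 75, minute 90 to minute 110, minute 115 to minute 180.
Total: 75 minutes + 20 minutes + 65 minutes = 160 minutes.

160 minutes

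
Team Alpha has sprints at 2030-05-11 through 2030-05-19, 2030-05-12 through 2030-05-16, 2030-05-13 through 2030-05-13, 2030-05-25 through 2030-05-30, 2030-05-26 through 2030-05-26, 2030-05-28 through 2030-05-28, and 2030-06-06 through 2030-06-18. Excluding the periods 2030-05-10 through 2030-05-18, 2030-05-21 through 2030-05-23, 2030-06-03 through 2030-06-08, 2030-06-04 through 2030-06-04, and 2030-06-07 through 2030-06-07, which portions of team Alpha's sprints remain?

2030-05-19 through 2030-05-19, 2030-05-25 through 2030-05-30, 2030-06-09 through 2030-06-18

First set merges to 2030-05-11 through 2030-05-19, 2030-05-25 through 2030-05-30, 2030-06-06 through 2030-06-18.
Second set merges to 2030-05-10 through 2030-05-18, 2030-05-21 through 2030-05-23, 2030-06-03 through 2030-06-08.
2030-05-11 through 2030-05-19 minus B → 2030-05-19 through 2030-05-19.
2030-05-25 through 2030-05-30: no B overlap → unchanged.
2030-06-06 through 2030-06-18 minus B → 2030-06-09 through 2030-06-18.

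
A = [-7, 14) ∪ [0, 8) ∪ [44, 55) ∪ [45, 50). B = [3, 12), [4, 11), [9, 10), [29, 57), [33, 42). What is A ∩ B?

First set merges to [-7, 14), [44, 55).
Second set merges to [3, 12), [29, 57).
[-7, 14) meets the second set on [3, 12).
[44, 55) meets the second set on [44, 55).

[3, 12) ∪ [44, 55)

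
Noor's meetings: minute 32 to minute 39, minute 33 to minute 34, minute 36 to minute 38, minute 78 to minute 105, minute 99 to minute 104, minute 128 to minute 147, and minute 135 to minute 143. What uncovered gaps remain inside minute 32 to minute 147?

minute 39 to minute 78, minute 105 to minute 128

The merged coverage is minute 32 to minute 39, minute 78 to minute 105, minute 128 to minute 147.
Uncovered inside minute 32 to minute 147: minute 39 to minute 78, minute 105 to minute 128.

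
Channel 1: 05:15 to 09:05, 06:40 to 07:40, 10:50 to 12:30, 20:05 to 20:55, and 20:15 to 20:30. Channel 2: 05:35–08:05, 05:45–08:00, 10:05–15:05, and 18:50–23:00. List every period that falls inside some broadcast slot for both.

Merge the first list: 05:15-09:05, 10:50-12:30, 20:05-20:55.
Merge the second list: 05:35-08:05, 10:05-15:05, 18:50-23:00.
05:15-09:05 ∩ B → 05:35-08:05.
10:50-12:30 ∩ B → 10:50-12:30.
20:05-20:55 ∩ B → 20:05-20:55.

05:35-08:05, 10:50-12:30, 20:05-20:55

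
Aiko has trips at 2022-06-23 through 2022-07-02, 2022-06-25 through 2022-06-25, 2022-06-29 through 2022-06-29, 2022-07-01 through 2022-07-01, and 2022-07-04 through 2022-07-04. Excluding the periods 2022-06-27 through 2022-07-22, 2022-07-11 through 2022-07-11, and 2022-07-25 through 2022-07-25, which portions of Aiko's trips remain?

First set merges to 2022-06-23 through 2022-07-02, 2022-07-04 through 2022-07-04.
Second set merges to 2022-06-27 through 2022-07-22, 2022-07-25 through 2022-07-25.
2022-06-23 through 2022-07-02 minus B → 2022-06-23 through 2022-06-26.
2022-07-04 through 2022-07-04: fully covered by B → removed.

2022-06-23 through 2022-06-26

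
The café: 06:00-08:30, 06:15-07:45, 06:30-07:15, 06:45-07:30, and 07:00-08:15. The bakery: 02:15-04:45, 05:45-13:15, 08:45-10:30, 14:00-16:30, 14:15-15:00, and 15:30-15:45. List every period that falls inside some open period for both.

Merge the first list: 06:00–08:30.
Merge the second list: 02:15–04:45, 05:45–13:15, 14:00–16:30.
06:00–08:30 ∩ B → 06:00–08:30.

06:00–08:30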